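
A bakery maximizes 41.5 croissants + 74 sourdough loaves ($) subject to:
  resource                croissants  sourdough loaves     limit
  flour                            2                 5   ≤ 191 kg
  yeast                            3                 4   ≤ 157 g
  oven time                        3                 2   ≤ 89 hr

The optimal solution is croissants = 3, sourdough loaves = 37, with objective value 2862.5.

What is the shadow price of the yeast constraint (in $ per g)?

At the optimum: flour uses 191 of 191 (binding); yeast uses 157 of 157 (binding); oven time uses 83 of 89 (slack = 6).
By complementary slackness, y = 0 for the non-binding constraint.
Dual feasibility on the basic columns requires 2·y_flour + 3·y_yeast = 41.5, 5·y_flour + 4·y_yeast = 74.
→ y_flour = 8 and y_yeast = 8.5.
Shadow price of yeast = 8.5.

8.5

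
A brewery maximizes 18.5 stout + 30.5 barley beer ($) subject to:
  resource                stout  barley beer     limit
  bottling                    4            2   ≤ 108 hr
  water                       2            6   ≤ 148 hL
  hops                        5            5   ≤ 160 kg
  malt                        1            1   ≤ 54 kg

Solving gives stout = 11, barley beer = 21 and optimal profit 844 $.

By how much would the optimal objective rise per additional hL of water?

3

Check each constraint at x*: bottling 86/108 (slack 22); water 148/148 (tight); hops 160/160 (tight); malt 32/54 (slack 22).
Since bottling, malt are not tight, their duals are 0.
From A_Bᵀ y = c: 2·y_water + 5·y_hops = 18.5; 6·y_water + 5·y_hops = 30.5.
This yields shadow prices y_water = 3, y_hops = 2.5.
Shadow price of water = 3.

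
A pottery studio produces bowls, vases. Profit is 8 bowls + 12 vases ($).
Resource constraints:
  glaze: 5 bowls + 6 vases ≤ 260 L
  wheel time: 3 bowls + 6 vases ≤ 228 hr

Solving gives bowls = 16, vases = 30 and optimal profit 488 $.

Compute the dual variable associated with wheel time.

1

Check each constraint at x*: glaze 260/260 (tight); wheel time 228/228 (tight).
Dual feasibility on the basic columns requires 5·y_glaze + 3·y_wheel time = 8, 6·y_glaze + 6·y_wheel time = 12.
This yields shadow prices y_glaze = 1, y_wheel time = 1.
Shadow price of wheel time = 1.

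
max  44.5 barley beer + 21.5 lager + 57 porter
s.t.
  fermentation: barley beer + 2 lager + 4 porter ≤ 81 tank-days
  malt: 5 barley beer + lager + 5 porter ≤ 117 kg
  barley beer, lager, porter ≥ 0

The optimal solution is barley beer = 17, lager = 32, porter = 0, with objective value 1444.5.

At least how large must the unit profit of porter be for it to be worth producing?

65.5

Both fermentation and malt are binding at x*.
The binding rows give the dual system: 1·y_fermentation + 5·y_malt = 44.5 and 2·y_fermentation + 1·y_malt = 21.5.
→ y_fermentation = 7 and y_malt = 7.5.
porter enters the basis when its profit ≥ yᵀa₃ = 7·4 + 7.5·5 = 65.5.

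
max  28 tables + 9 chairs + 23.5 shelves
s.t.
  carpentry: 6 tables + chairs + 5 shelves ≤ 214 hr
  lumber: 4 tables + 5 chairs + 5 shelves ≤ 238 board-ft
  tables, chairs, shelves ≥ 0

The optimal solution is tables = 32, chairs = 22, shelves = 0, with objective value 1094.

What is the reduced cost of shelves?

Check each constraint at x*: carpentry 214/214 (tight); lumber 238/238 (tight).
Dual feasibility on the basic columns requires 6·y_carpentry + 4·y_lumber = 28, 1·y_carpentry + 5·y_lumber = 9.
Solving: y_carpentry = 4, y_lumber = 1.
Reduced cost of shelves: c₃ − yᵀa₃ = 23.5 − (4·5 + 1·5) = 23.5 − 25 = -1.5.

-1.5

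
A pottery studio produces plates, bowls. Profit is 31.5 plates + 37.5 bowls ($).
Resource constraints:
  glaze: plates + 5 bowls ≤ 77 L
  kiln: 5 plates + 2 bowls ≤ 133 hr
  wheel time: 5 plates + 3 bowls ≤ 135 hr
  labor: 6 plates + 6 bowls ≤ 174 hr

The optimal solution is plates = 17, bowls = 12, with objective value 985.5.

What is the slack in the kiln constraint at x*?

24

kiln used = 5·17 + 2·12 = 109; slack = 133 − 109 = 24.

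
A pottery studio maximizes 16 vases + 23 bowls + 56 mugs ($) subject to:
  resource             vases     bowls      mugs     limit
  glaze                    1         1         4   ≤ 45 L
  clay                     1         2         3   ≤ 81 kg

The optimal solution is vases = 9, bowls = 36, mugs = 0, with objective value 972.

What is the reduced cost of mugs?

-1

Check each constraint at x*: glaze 45/45 (tight); clay 81/81 (tight).
Dual feasibility on the basic columns requires 1·y_glaze + 1·y_clay = 16, 1·y_glaze + 2·y_clay = 23.
Solving: y_glaze = 9, y_clay = 7.
Reduced cost of mugs: c₃ − yᵀa₃ = 56 − (9·4 + 7·3) = 56 − 57 = -1.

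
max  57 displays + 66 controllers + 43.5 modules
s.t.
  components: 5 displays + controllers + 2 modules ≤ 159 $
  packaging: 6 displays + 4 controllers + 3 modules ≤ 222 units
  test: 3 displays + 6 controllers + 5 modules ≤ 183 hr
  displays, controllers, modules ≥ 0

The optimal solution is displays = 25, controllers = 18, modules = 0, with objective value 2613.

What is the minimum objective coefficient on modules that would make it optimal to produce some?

Binding: packaging and test. Non-binding: components (16 unused).
By complementary slackness, y = 0 for the non-binding constraint.
Dual feasibility on the basic columns requires 6·y_packaging + 3·y_test = 57, 4·y_packaging + 6·y_test = 66.
→ y_packaging = 6 and y_test = 7.
modules enters the basis when its profit ≥ yᵀa₃ = 6·3 + 7·5 = 53.

53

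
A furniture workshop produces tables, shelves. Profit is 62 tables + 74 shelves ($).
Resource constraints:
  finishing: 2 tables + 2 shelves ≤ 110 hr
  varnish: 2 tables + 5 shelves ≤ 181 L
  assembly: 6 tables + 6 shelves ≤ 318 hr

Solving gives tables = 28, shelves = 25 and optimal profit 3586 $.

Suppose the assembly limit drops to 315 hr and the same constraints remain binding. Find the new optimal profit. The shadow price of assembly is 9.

3559

Δb = -3, so new z* = 3586 + (9)·(-3) = 3586 − 27 = 3559.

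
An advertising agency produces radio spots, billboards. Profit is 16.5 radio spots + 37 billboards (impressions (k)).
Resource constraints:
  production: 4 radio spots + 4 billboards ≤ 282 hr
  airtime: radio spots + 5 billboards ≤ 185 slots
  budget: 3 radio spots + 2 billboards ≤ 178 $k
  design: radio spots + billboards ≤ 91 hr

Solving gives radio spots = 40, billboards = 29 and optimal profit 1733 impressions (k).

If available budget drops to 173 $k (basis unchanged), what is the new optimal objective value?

Binding: airtime and budget. Non-binding: production (6 unused), design (22 unused).
Slack constraints have shadow price 0 (complementary slackness).
The binding rows give the dual system: 1·y_airtime + 3·y_budget = 16.5 and 5·y_airtime + 2·y_budget = 37.
Solving: y_airtime = 6, y_budget = 3.5.
Δz = y_budget·Δb = 3.5 × (-5) = -17.5, so new z* = 1733 − 17.5 = 1715.5.

1715.5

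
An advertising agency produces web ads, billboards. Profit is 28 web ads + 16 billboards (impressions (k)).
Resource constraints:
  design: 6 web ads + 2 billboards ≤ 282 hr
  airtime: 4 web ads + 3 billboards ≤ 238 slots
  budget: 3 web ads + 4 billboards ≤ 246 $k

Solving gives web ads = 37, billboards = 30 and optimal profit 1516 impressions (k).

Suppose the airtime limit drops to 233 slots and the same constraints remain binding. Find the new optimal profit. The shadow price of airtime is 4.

1496

Δb = -5, so new z* = 1516 + (4)·(-5) = 1516 − 20 = 1496.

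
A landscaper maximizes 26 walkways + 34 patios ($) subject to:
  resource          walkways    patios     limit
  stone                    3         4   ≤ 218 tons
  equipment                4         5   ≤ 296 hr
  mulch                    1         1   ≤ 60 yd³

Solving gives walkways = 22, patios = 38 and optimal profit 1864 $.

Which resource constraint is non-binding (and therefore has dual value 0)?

stone: 218/218 (binding)
equipment: 278/296 (slack 18)
mulch: 60/60 (binding)
By complementary slackness, a constraint with positive slack has shadow price 0 → equipment.

equipment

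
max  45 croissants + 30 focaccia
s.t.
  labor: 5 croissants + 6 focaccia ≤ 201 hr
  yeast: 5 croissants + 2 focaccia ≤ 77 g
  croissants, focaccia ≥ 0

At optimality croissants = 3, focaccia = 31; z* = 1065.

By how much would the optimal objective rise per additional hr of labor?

At the optimum: labor uses 201 of 201 (binding); yeast uses 77 of 77 (binding).
Dual feasibility on the basic columns requires 5·y_labor + 5·y_yeast = 45, 6·y_labor + 2·y_yeast = 30.
→ y_labor = 3 and y_yeast = 6.
Shadow price of labor = 3.

3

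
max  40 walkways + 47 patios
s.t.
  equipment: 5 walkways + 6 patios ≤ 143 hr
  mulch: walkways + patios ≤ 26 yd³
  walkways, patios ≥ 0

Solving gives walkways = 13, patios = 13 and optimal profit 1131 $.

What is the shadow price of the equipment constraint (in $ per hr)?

7

Check each constraint at x*: equipment 143/143 (tight); mulch 26/26 (tight).
From A_Bᵀ y = c: 5·y_equipment + 1·y_mulch = 40; 6·y_equipment + 1·y_mulch = 47.
Solving: y_equipment = 7, y_mulch = 5.
Shadow price of equipment = 7.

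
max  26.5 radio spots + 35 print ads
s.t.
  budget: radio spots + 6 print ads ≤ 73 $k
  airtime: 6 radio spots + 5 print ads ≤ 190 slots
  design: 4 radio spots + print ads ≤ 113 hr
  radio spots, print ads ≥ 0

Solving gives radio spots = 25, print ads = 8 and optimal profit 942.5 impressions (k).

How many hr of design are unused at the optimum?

5

design used = 4·25 + 1·8 = 108; slack = 113 − 108 = 5.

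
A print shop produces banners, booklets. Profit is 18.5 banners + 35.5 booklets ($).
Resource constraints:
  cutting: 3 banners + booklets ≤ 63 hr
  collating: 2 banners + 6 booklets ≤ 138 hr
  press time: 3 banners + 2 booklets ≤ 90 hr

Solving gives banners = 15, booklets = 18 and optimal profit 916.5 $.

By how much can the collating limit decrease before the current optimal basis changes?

96

Binding constraints: cutting, collating. The basis is B = [[3,1],[2,6]] with det 16.
Per unit decrease in collating, x* moves by d = (0.0625, -0.1875).
The basis stays optimal until booklets reaches 0; allowable decrease = 96 hr.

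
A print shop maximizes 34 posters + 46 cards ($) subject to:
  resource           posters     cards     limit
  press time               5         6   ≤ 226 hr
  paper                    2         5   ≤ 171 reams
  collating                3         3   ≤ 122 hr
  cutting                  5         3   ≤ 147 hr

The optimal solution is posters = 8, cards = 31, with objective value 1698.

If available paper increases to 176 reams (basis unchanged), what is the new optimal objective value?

Check each constraint at x*: press time 226/226 (tight); paper 171/171 (tight); collating 117/122 (slack 5); cutting 133/147 (slack 14).
Slack constraints have shadow price 0 (complementary slackness).
The binding rows give the dual system: 5·y_press time + 2·y_paper = 34 and 6·y_press time + 5·y_paper = 46.
Solving: y_press time = 6, y_paper = 2.
Δz = y_paper·Δb = 2 × (5) = 10, so new z* = 1698 + 10 = 1708.

1708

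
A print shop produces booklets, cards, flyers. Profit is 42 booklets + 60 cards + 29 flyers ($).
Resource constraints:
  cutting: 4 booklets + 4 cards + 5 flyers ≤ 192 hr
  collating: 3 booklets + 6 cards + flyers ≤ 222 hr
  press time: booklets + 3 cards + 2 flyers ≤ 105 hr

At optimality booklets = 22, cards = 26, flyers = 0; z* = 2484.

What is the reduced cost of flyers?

-7

Check each constraint at x*: cutting 192/192 (tight); collating 222/222 (tight); press time 100/105 (slack 5).
Slack constraints have shadow price 0 (complementary slackness).
From A_Bᵀ y = c: 4·y_cutting + 3·y_collating = 42; 4·y_cutting + 6·y_collating = 60.
→ y_cutting = 6 and y_collating = 6.
Reduced cost of flyers: c₃ − yᵀa₃ = 29 − (6·5 + 6·1) = 29 − 36 = -7.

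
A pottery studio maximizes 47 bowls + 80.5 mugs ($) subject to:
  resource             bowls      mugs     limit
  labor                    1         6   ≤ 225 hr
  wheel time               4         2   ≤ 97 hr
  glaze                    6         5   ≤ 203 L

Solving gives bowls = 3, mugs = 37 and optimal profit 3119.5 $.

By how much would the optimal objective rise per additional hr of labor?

At the optimum: labor uses 225 of 225 (binding); wheel time uses 86 of 97 (slack = 11); glaze uses 203 of 203 (binding).
By complementary slackness, y = 0 for the non-binding constraint.
The binding rows give the dual system: 1·y_labor + 6·y_glaze = 47 and 6·y_labor + 5·y_glaze = 80.5.
Solving: y_labor = 8, y_glaze = 6.5.
Shadow price of labor = 8.

8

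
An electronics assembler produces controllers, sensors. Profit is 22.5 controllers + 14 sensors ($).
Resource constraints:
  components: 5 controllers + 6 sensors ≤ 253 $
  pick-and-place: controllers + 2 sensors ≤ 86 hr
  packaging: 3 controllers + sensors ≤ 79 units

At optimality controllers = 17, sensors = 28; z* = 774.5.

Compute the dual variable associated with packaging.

Binding: components and packaging. Non-binding: pick-and-place (13 unused).
Since pick-and-place is not tight, its dual is 0.
From A_Bᵀ y = c: 5·y_components + 3·y_packaging = 22.5; 6·y_components + 1·y_packaging = 14.
This yields shadow prices y_components = 1.5, y_packaging = 5.
Shadow price of packaging = 5.

5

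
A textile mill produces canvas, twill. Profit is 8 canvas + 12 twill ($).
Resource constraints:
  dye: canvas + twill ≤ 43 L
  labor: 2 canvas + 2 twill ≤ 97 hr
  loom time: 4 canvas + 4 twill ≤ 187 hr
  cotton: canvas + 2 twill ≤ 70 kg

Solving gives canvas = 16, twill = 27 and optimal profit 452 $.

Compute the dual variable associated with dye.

At the optimum: dye uses 43 of 43 (binding); labor uses 86 of 97 (slack = 11); loom time uses 172 of 187 (slack = 15); cotton uses 70 of 70 (binding).
By complementary slackness, y = 0 for the non-binding constraints.
From A_Bᵀ y = c: 1·y_dye + 1·y_cotton = 8; 1·y_dye + 2·y_cotton = 12.
→ y_dye = 4 and y_cotton = 4.
Shadow price of dye = 4.

4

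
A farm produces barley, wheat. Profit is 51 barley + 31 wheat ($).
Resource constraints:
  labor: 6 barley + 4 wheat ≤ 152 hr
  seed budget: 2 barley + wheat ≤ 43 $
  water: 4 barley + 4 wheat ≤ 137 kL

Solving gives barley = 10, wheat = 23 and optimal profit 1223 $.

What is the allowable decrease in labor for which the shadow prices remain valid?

Binding constraints: labor, seed budget. The basis is B = [[6,4],[2,1]] with det -2.
Per unit decrease in labor, x* moves by d = (0.5, -1).
The basis stays optimal until wheat reaches 0; allowable decrease = 23 hr.

23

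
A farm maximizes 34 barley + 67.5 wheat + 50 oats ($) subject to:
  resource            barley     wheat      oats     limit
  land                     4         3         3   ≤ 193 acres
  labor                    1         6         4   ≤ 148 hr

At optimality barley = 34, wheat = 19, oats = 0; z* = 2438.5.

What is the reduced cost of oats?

-1.5

At the optimum: land uses 193 of 193 (binding); labor uses 148 of 148 (binding).
Dual feasibility on the basic columns requires 4·y_land + 1·y_labor = 34, 3·y_land + 6·y_labor = 67.5.
Solving: y_land = 6.5, y_labor = 8.
Reduced cost of oats: c₃ − yᵀa₃ = 50 − (6.5·3 + 8·4) = 50 − 51.5 = -1.5.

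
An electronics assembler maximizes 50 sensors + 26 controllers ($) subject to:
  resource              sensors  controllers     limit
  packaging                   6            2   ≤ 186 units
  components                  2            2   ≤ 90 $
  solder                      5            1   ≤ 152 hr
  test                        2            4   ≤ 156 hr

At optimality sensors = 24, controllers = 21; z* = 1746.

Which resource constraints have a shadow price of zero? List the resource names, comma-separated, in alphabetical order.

solder, test

packaging: 186/186 (binding)
components: 90/90 (binding)
solder: 141/152 (slack 11)
test: 132/156 (slack 24)
By complementary slackness, a constraint with positive slack has shadow price 0 → solder, test.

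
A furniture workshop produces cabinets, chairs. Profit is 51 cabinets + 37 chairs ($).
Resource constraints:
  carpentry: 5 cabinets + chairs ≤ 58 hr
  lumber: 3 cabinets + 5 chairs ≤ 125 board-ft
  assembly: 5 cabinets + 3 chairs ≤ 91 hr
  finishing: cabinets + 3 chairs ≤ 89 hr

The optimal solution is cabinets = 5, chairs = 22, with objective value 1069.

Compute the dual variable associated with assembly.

9

At the optimum: carpentry uses 47 of 58 (slack = 11); lumber uses 125 of 125 (binding); assembly uses 91 of 91 (binding); finishing uses 71 of 89 (slack = 18).
Slack constraints have shadow price 0 (complementary slackness).
The binding rows give the dual system: 3·y_lumber + 5·y_assembly = 51 and 5·y_lumber + 3·y_assembly = 37.
This yields shadow prices y_lumber = 2, y_assembly = 9.
Shadow price of assembly = 9.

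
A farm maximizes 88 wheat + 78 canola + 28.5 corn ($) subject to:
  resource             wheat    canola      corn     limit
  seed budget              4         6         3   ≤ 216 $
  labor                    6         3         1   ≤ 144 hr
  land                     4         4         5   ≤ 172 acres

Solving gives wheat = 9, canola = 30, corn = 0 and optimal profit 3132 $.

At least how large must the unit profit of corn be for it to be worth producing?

Binding: seed budget and labor. Non-binding: land (16 unused).
Slack constraints have shadow price 0 (complementary slackness).
From A_Bᵀ y = c: 4·y_seed budget + 6·y_labor = 88; 6·y_seed budget + 3·y_labor = 78.
→ y_seed budget = 8.5 and y_labor = 9.
corn enters the basis when its profit ≥ yᵀa₃ = 8.5·3 + 9·1 = 34.5.

34.5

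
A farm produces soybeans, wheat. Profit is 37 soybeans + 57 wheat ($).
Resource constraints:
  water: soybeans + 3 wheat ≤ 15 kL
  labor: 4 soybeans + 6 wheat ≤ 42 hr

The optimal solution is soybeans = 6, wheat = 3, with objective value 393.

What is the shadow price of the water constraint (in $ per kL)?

1

At the optimum: water uses 15 of 15 (binding); labor uses 42 of 42 (binding).
From A_Bᵀ y = c: 1·y_water + 4·y_labor = 37; 3·y_water + 6·y_labor = 57.
→ y_water = 1 and y_labor = 9.
Shadow price of water = 1.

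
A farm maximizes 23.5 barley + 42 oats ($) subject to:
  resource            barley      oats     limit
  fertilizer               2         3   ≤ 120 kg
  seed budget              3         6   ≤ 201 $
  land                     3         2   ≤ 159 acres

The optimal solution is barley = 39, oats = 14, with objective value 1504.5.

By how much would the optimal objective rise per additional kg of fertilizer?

5

Check each constraint at x*: fertilizer 120/120 (tight); seed budget 201/201 (tight); land 145/159 (slack 14).
Slack constraints have shadow price 0 (complementary slackness).
The binding rows give the dual system: 2·y_fertilizer + 3·y_seed budget = 23.5 and 3·y_fertilizer + 6·y_seed budget = 42.
→ y_fertilizer = 5 and y_seed budget = 4.5.
Shadow price of fertilizer = 5.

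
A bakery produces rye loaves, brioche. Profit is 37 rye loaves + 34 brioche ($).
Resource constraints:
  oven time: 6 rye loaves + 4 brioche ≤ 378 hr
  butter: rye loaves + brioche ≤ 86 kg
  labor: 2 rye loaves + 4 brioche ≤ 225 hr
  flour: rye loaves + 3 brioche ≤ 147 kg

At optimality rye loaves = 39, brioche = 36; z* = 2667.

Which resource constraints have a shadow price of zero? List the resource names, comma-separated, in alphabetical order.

butter, labor

oven time: 378/378 (binding)
butter: 75/86 (slack 11)
labor: 222/225 (slack 3)
flour: 147/147 (binding)
By complementary slackness, a constraint with positive slack has shadow price 0 → butter, labor.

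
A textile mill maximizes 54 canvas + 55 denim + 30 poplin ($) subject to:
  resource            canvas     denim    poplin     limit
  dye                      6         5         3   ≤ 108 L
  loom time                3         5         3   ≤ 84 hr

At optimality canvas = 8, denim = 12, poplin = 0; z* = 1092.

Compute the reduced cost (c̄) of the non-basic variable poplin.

Check each constraint at x*: dye 108/108 (tight); loom time 84/84 (tight).
Dual feasibility on the basic columns requires 6·y_dye + 3·y_loom time = 54, 5·y_dye + 5·y_loom time = 55.
Solving: y_dye = 7, y_loom time = 4.
Reduced cost of poplin: c₃ − yᵀa₃ = 30 − (7·3 + 4·3) = 30 − 33 = -3.

-3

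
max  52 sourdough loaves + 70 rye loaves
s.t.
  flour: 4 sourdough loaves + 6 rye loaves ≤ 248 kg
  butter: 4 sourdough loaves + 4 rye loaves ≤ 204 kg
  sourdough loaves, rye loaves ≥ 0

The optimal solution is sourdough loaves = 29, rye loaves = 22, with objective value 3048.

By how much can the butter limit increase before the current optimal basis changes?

Binding constraints: flour, butter. The basis is B = [[4,6],[4,4]] with det -8.
Per unit increase in butter, x* moves by d = (0.75, -0.5).
The basis stays optimal until rye loaves reaches 0; allowable increase = 44 kg.

44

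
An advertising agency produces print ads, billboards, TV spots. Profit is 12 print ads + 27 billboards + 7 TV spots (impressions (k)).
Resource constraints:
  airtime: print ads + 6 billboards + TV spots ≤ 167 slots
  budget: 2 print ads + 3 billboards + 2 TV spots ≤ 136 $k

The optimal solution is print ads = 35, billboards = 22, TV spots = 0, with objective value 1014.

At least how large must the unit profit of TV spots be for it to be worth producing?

Both airtime and budget are binding at x*.
From A_Bᵀ y = c: 1·y_airtime + 2·y_budget = 12; 6·y_airtime + 3·y_budget = 27.
→ y_airtime = 2 and y_budget = 5.
TV spots enters the basis when its profit ≥ yᵀa₃ = 2·1 + 5·2 = 12.

12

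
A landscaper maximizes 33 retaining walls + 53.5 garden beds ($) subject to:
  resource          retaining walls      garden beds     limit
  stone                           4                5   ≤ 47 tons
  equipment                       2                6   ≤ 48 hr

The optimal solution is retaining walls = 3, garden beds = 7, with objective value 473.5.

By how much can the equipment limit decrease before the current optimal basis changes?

24.5

Binding constraints: stone, equipment. The basis is B = [[4,5],[2,6]] with det 14.
Per unit decrease in equipment, x* moves by d = (0.3571, -0.2857).
The basis stays optimal until garden beds reaches 0; allowable decrease = 24.5 hr.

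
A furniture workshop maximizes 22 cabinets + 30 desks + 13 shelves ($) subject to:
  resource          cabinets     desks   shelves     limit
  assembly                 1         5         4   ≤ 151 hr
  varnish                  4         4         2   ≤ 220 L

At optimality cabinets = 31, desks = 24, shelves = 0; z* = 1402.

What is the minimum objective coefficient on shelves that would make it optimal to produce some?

18

Check each constraint at x*: assembly 151/151 (tight); varnish 220/220 (tight).
Dual feasibility on the basic columns requires 1·y_assembly + 4·y_varnish = 22, 5·y_assembly + 4·y_varnish = 30.
Solving: y_assembly = 2, y_varnish = 5.
shelves enters the basis when its profit ≥ yᵀa₃ = 2·4 + 5·2 = 18.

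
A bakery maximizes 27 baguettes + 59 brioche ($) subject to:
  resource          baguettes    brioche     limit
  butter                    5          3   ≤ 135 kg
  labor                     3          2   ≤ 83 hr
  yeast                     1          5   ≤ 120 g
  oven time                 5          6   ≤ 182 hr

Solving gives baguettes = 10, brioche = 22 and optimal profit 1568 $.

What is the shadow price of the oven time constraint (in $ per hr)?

Binding: yeast and oven time. Non-binding: butter (19 unused), labor (9 unused).
Slack constraints have shadow price 0 (complementary slackness).
Dual feasibility on the basic columns requires 1·y_yeast + 5·y_oven time = 27, 5·y_yeast + 6·y_oven time = 59.
Solving: y_yeast = 7, y_oven time = 4.
Shadow price of oven time = 4.

4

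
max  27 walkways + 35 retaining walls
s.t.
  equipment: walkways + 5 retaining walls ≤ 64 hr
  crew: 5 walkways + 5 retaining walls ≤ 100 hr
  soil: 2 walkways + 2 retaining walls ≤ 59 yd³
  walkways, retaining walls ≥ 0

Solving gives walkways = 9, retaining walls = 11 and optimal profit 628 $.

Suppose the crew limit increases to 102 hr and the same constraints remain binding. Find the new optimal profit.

Binding: equipment and crew. Non-binding: soil (19 unused).
By complementary slackness, y = 0 for the non-binding constraint.
Dual feasibility on the basic columns requires 1·y_equipment + 5·y_crew = 27, 5·y_equipment + 5·y_crew = 35.
Solving: y_equipment = 2, y_crew = 5.
Δz = y_crew·Δb = 5 × (2) = 10, so new z* = 628 + 10 = 638.

638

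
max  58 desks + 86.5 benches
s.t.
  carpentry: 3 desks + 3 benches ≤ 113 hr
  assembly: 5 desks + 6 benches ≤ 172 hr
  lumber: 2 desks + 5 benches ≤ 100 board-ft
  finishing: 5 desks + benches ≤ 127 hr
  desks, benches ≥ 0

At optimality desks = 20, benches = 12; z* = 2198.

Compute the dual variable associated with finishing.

0

Binding: assembly and lumber. Non-binding: carpentry (17 unused), finishing (15 unused).
Since carpentry, finishing are not tight, their duals are 0.
From A_Bᵀ y = c: 5·y_assembly + 2·y_lumber = 58; 6·y_assembly + 5·y_lumber = 86.5.
→ y_assembly = 9 and y_lumber = 6.5.
Shadow price of finishing = 0.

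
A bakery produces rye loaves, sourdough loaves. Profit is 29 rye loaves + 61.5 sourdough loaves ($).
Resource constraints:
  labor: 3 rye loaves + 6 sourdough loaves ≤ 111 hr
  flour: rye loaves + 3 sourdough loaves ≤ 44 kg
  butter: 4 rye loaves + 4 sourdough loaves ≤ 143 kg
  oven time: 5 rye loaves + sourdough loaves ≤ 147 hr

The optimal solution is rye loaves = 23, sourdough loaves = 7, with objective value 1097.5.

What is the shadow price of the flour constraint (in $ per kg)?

Binding: labor and flour. Non-binding: butter (23 unused), oven time (25 unused).
Slack constraints have shadow price 0 (complementary slackness).
From A_Bᵀ y = c: 3·y_labor + 1·y_flour = 29; 6·y_labor + 3·y_flour = 61.5.
This yields shadow prices y_labor = 8.5, y_flour = 3.5.
Shadow price of flour = 3.5.

3.5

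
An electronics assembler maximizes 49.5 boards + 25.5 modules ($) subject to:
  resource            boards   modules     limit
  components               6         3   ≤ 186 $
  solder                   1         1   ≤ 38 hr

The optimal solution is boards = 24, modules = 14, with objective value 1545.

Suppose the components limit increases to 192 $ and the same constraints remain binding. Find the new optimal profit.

Check each constraint at x*: components 186/186 (tight); solder 38/38 (tight).
From A_Bᵀ y = c: 6·y_components + 1·y_solder = 49.5; 3·y_components + 1·y_solder = 25.5.
This yields shadow prices y_components = 8, y_solder = 1.5.
Δz = y_components·Δb = 8 × (6) = 48, so new z* = 1545 + 48 = 1593.

1593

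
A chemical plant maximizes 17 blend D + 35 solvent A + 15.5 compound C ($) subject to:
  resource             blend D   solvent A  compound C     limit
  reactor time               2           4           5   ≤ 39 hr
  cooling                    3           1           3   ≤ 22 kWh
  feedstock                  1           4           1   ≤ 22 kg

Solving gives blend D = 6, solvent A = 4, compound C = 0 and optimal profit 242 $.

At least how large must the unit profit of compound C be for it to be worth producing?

At the optimum: reactor time uses 28 of 39 (slack = 11); cooling uses 22 of 22 (binding); feedstock uses 22 of 22 (binding).
Since reactor time is not tight, its dual is 0.
The binding rows give the dual system: 3·y_cooling + 1·y_feedstock = 17 and 1·y_cooling + 4·y_feedstock = 35.
Solving: y_cooling = 3, y_feedstock = 8.
compound C enters the basis when its profit ≥ yᵀa₃ = 3·3 + 8·1 = 17.

17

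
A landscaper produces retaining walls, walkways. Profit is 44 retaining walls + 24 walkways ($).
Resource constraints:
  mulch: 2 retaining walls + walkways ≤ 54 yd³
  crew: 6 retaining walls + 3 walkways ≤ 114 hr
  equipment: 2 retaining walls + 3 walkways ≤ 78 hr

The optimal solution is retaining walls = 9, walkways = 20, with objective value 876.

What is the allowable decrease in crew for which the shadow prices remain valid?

Binding constraints: crew, equipment. The basis is B = [[6,3],[2,3]] with det 12.
Per unit decrease in crew, x* moves by d = (-0.25, 0.1667).
The basis stays optimal until retaining walls reaches 0; allowable decrease = 36 hr.

36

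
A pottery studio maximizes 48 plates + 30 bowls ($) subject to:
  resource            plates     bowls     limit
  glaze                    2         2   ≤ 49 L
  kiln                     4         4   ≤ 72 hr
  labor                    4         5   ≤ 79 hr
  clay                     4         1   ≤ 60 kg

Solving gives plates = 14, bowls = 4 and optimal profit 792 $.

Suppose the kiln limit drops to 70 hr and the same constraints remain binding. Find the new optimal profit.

Binding: kiln and clay. Non-binding: glaze (13 unused), labor (3 unused).
By complementary slackness, y = 0 for the non-binding constraints.
Dual feasibility on the basic columns requires 4·y_kiln + 4·y_clay = 48, 4·y_kiln + 1·y_clay = 30.
Solving: y_kiln = 6, y_clay = 6.
Δz = y_kiln·Δb = 6 × (-2) = -12, so new z* = 792 − 12 = 780.

780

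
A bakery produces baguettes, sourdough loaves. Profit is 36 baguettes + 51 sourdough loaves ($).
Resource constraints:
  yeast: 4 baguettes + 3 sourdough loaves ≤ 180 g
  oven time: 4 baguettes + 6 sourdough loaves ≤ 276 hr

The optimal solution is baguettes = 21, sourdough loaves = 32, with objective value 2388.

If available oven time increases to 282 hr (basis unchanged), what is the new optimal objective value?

Both yeast and oven time are binding at x*.
From A_Bᵀ y = c: 4·y_yeast + 4·y_oven time = 36; 3·y_yeast + 6·y_oven time = 51.
→ y_yeast = 1 and y_oven time = 8.
Δz = y_oven time·Δb = 8 × (6) = 48, so new z* = 2388 + 48 = 2436.

2436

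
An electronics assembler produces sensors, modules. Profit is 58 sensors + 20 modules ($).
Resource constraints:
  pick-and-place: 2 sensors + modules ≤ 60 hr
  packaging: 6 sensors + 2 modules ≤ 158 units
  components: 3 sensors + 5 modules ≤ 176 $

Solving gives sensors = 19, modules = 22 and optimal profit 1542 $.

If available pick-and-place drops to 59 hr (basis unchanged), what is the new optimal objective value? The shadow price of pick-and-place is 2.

Δb = -1, so new z* = 1542 + (2)·(-1) = 1542 − 2 = 1540.

1540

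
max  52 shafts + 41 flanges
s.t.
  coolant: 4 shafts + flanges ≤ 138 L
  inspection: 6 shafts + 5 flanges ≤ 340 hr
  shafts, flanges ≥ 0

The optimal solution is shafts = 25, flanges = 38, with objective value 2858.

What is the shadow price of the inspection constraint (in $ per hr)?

8

At the optimum: coolant uses 138 of 138 (binding); inspection uses 340 of 340 (binding).
Dual feasibility on the basic columns requires 4·y_coolant + 6·y_inspection = 52, 1·y_coolant + 5·y_inspection = 41.
This yields shadow prices y_coolant = 1, y_inspection = 8.
Shadow price of inspection = 8.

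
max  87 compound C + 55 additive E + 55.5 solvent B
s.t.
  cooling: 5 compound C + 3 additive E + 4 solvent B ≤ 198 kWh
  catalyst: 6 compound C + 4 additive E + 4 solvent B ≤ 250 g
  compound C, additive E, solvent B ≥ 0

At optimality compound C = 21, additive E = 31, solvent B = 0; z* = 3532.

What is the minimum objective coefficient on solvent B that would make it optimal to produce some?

64

At the optimum: cooling uses 198 of 198 (binding); catalyst uses 250 of 250 (binding).
Dual feasibility on the basic columns requires 5·y_cooling + 6·y_catalyst = 87, 3·y_cooling + 4·y_catalyst = 55.
→ y_cooling = 9 and y_catalyst = 7.
solvent B enters the basis when its profit ≥ yᵀa₃ = 9·4 + 7·4 = 64.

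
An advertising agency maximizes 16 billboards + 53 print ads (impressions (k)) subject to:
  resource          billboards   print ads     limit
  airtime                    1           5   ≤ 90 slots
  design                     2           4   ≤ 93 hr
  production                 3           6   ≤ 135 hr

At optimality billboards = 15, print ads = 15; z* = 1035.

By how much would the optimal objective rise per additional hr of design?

0

At the optimum: airtime uses 90 of 90 (binding); design uses 90 of 93 (slack = 3); production uses 135 of 135 (binding).
By complementary slackness, y = 0 for the non-binding constraint.
Dual feasibility on the basic columns requires 1·y_airtime + 3·y_production = 16, 5·y_airtime + 6·y_production = 53.
→ y_airtime = 7 and y_production = 3.
Shadow price of design = 0.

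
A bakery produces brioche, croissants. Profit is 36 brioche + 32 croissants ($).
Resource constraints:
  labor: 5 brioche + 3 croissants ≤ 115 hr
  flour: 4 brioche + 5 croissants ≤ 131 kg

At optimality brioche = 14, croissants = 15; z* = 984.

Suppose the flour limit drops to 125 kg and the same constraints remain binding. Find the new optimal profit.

At the optimum: labor uses 115 of 115 (binding); flour uses 131 of 131 (binding).
The binding rows give the dual system: 5·y_labor + 4·y_flour = 36 and 3·y_labor + 5·y_flour = 32.
→ y_labor = 4 and y_flour = 4.
Δz = y_flour·Δb = 4 × (-6) = -24, so new z* = 984 − 24 = 960.

960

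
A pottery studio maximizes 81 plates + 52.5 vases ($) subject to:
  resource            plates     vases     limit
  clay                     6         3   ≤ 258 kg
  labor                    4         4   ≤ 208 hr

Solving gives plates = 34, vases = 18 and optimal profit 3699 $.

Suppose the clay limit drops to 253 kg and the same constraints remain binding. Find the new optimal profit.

Both clay and labor are binding at x*.
From A_Bᵀ y = c: 6·y_clay + 4·y_labor = 81; 3·y_clay + 4·y_labor = 52.5.
Solving: y_clay = 9.5, y_labor = 6.
Δz = y_clay·Δb = 9.5 × (-5) = -47.5, so new z* = 3699 − 47.5 = 3651.5.

3651.5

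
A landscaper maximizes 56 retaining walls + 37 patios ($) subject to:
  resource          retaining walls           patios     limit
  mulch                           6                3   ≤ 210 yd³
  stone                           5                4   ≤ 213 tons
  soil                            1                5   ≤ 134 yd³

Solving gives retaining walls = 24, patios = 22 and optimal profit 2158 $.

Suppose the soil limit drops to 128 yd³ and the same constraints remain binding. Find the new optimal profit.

Binding: mulch and soil. Non-binding: stone (5 unused).
By complementary slackness, y = 0 for the non-binding constraint.
Dual feasibility on the basic columns requires 6·y_mulch + 1·y_soil = 56, 3·y_mulch + 5·y_soil = 37.
This yields shadow prices y_mulch = 9, y_soil = 2.
Δz = y_soil·Δb = 2 × (-6) = -12, so new z* = 2158 − 12 = 2146.

2146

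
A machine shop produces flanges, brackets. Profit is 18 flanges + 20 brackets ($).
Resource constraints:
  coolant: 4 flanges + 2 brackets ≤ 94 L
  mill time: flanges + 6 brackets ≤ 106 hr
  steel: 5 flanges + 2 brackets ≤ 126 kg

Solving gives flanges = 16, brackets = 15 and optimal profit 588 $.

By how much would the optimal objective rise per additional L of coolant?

Check each constraint at x*: coolant 94/94 (tight); mill time 106/106 (tight); steel 110/126 (slack 16).
Since steel is not tight, its dual is 0.
Dual feasibility on the basic columns requires 4·y_coolant + 1·y_mill time = 18, 2·y_coolant + 6·y_mill time = 20.
Solving: y_coolant = 4, y_mill time = 2.
Shadow price of coolant = 4.

4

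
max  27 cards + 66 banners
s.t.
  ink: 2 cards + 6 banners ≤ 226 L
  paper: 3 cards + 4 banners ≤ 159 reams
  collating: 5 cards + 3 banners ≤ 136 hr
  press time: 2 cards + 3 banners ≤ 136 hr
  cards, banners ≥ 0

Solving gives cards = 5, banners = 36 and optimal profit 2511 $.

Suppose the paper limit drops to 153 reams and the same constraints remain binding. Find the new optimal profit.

2493

At the optimum: ink uses 226 of 226 (binding); paper uses 159 of 159 (binding); collating uses 133 of 136 (slack = 3); press time uses 118 of 136 (slack = 18).
Slack constraints have shadow price 0 (complementary slackness).
Dual feasibility on the basic columns requires 2·y_ink + 3·y_paper = 27, 6·y_ink + 4·y_paper = 66.
This yields shadow prices y_ink = 9, y_paper = 3.
Δz = y_paper·Δb = 3 × (-6) = -18, so new z* = 2511 − 18 = 2493.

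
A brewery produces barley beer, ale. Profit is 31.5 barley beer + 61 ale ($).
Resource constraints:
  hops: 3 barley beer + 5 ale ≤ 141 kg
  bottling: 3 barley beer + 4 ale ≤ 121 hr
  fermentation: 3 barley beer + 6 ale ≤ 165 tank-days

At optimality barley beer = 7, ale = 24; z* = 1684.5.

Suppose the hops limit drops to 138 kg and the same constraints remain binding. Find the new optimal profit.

1678.5

Binding: hops and fermentation. Non-binding: bottling (4 unused).
Slack constraints have shadow price 0 (complementary slackness).
The binding rows give the dual system: 3·y_hops + 3·y_fermentation = 31.5 and 5·y_hops + 6·y_fermentation = 61.
→ y_hops = 2 and y_fermentation = 8.5.
Δz = y_hops·Δb = 2 × (-3) = -6, so new z* = 1684.5 − 6 = 1678.5.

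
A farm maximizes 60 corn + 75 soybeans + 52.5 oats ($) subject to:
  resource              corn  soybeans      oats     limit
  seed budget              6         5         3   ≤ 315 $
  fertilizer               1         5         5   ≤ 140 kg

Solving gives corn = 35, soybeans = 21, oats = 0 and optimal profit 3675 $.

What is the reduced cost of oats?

Both seed budget and fertilizer are binding at x*.
From A_Bᵀ y = c: 6·y_seed budget + 1·y_fertilizer = 60; 5·y_seed budget + 5·y_fertilizer = 75.
This yields shadow prices y_seed budget = 9, y_fertilizer = 6.
Reduced cost of oats: c₃ − yᵀa₃ = 52.5 − (9·3 + 6·5) = 52.5 − 57 = -4.5.

-4.5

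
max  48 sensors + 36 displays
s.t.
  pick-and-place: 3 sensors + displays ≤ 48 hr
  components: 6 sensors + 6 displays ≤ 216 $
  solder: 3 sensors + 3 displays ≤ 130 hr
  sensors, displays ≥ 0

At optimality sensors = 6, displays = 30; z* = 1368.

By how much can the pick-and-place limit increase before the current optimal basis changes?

60

Binding constraints: pick-and-place, components. The basis is B = [[3,1],[6,6]] with det 12.
Per unit increase in pick-and-place, x* moves by d = (0.5, -0.5).
The basis stays optimal until displays reaches 0; allowable increase = 60 hr.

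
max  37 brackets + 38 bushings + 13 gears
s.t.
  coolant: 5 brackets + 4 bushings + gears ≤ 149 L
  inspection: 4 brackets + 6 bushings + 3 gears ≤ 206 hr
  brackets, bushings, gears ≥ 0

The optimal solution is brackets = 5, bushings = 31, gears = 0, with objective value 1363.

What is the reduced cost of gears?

-1

Both coolant and inspection are binding at x*.
Dual feasibility on the basic columns requires 5·y_coolant + 4·y_inspection = 37, 4·y_coolant + 6·y_inspection = 38.
→ y_coolant = 5 and y_inspection = 3.
Reduced cost of gears: c₃ − yᵀa₃ = 13 − (5·1 + 3·3) = 13 − 14 = -1.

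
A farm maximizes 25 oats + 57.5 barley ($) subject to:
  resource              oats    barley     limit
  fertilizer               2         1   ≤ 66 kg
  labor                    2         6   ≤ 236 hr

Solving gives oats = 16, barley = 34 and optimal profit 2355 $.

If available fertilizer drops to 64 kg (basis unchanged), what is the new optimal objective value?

Check each constraint at x*: fertilizer 66/66 (tight); labor 236/236 (tight).
From A_Bᵀ y = c: 2·y_fertilizer + 2·y_labor = 25; 1·y_fertilizer + 6·y_labor = 57.5.
→ y_fertilizer = 3.5 and y_labor = 9.
Δz = y_fertilizer·Δb = 3.5 × (-2) = -7, so new z* = 2355 − 7 = 2348.

2348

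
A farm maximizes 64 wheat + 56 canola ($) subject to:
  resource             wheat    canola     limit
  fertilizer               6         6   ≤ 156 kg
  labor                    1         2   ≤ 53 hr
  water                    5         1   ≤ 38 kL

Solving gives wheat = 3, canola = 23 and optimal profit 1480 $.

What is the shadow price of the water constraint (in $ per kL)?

Binding: fertilizer and water. Non-binding: labor (4 unused).
By complementary slackness, y = 0 for the non-binding constraint.
The binding rows give the dual system: 6·y_fertilizer + 5·y_water = 64 and 6·y_fertilizer + 1·y_water = 56.
This yields shadow prices y_fertilizer = 9, y_water = 2.
Shadow price of water = 2.

2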